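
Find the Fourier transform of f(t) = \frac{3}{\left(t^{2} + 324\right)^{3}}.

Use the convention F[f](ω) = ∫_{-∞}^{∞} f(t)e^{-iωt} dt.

F(ω) = \frac{\pi \left(108 \omega^{2} + 18 \left|{\omega}\right| + 1\right) e^{- 18 \left|{\omega}\right|}}{1679616}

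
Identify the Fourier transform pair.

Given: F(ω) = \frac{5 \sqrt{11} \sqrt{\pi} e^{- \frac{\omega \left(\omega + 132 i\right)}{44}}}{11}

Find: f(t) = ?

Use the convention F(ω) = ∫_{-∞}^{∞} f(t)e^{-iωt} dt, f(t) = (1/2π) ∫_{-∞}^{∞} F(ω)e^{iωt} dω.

f(t) = 5 e^{- 11 \left(t - 3\right)^{2}}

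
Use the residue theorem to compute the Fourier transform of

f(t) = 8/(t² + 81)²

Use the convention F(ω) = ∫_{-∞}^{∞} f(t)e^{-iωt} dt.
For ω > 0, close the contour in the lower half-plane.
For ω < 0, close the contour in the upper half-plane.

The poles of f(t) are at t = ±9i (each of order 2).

Let g(z) = f(z)e^{-iωz}; for large |z| the factor e^{-iωz} decays in the lower half-plane when ω > 0 and in the upper half-plane when ω < 0.

Case ω > 0 (lower half-plane, clockwise contour ⇒ F(ω) = -2πi·ΣRes):
  Res_{z = - 9 i} g(z) = \frac{2 i \left(9 \omega + 1\right) e^{- 9 \omega}}{729} (pole of order 2)
  F(ω) = -2πi·ΣRes = \frac{4 \pi \left(9 \omega + 1\right) e^{- 9 \omega}}{729}

Case ω < 0 (upper half-plane, counterclockwise contour ⇒ F(ω) = +2πi·ΣRes):
  Res_{z = 9 i} g(z) = \frac{2 i \left(9 \omega - 1\right) e^{9 \omega}}{729} (pole of order 2)
  F(ω) = 2πi·ΣRes = \frac{4 \pi \left(1 - 9 \omega\right) e^{9 \omega}}{729}

Both cases combine into a single formula in |ω|:

F(ω) = \frac{4 \pi \left(9 \left|{\omega}\right| + 1\right) e^{- 9 \left|{\omega}\right|}}{729}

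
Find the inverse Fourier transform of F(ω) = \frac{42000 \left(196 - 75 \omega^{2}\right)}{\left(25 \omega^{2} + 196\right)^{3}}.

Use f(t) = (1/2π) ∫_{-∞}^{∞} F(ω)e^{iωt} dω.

f(t) = 6 t^{2} e^{- \frac{14 \left|{t}\right|}{5}}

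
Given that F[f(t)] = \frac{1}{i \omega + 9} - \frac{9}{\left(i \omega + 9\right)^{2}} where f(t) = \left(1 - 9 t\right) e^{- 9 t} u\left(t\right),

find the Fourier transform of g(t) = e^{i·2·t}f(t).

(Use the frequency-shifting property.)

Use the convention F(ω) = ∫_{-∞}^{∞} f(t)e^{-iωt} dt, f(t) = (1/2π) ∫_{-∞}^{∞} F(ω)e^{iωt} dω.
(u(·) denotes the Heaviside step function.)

F[g](ω) = \frac{i \left(2 - \omega\right)}{\omega^{2} - 2 \omega \left(2 + 9 i\right) - 77 + 36 i}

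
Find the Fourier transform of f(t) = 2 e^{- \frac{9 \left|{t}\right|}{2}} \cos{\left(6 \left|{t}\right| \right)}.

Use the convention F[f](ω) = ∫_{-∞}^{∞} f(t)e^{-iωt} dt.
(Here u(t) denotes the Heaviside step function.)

F(ω) = \frac{72 \left(4 \omega^{2} + 225\right)}{16 \omega^{4} - 504 \omega^{2} + 50625}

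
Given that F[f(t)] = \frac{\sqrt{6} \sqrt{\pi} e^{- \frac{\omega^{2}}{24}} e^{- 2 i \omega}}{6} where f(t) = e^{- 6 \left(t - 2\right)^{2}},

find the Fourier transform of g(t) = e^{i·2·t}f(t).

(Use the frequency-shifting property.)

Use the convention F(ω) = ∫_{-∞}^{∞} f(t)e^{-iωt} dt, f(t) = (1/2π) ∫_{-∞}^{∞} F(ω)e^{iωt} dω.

F[g](ω) = \frac{\sqrt{6} \sqrt{\pi} e^{- \frac{\left(\omega - 2\right) \left(\omega - 2 + 48 i\right)}{24}}}{6}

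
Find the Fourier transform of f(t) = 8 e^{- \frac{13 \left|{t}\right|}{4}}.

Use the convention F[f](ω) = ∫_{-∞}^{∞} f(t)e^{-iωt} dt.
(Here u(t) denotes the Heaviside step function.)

F(ω) = \frac{832}{16 \omega^{2} + 169}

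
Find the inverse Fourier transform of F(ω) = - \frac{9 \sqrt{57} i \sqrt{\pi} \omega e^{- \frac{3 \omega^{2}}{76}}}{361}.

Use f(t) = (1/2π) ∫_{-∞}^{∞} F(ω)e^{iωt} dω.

f(t) = 6 t e^{- \frac{19 t^{2}}{3}}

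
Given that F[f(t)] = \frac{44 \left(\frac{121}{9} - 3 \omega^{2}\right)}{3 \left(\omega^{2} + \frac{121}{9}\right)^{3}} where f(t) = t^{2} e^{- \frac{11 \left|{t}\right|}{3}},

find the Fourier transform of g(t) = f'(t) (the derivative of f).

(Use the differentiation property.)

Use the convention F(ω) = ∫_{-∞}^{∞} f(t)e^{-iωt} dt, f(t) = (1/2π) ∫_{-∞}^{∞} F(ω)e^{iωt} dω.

F[g](ω) = - \frac{1188 i \omega \left(27 \omega^{2} - 121\right)}{\left(9 \omega^{2} + 121\right)^{3}}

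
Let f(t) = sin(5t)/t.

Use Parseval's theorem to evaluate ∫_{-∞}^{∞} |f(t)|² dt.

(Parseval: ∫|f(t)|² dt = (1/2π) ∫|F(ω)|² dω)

∫|f(t)|² dt = 5 \pi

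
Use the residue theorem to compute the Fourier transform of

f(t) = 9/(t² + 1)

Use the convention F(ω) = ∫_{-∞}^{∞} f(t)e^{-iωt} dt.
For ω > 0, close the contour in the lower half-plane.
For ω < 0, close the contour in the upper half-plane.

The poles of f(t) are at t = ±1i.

Let g(z) = f(z)e^{-iωz}; for large |z| the factor e^{-iωz} decays in the lower half-plane when ω > 0 and in the upper half-plane when ω < 0.

Case ω > 0 (lower half-plane, clockwise contour ⇒ F(ω) = -2πi·ΣRes):
  Res_{z = - i} g(z) = \frac{9 i e^{- \omega}}{2}
  F(ω) = -2πi·ΣRes = 9 \pi e^{- \omega}

Case ω < 0 (upper half-plane, counterclockwise contour ⇒ F(ω) = +2πi·ΣRes):
  Res_{z = i} g(z) = - \frac{9 i e^{\omega}}{2}
  F(ω) = 2πi·ΣRes = 9 \pi e^{\omega}

Both cases combine into a single formula in |ω|:

F(ω) = 9 \pi e^{- \left|{\omega}\right|}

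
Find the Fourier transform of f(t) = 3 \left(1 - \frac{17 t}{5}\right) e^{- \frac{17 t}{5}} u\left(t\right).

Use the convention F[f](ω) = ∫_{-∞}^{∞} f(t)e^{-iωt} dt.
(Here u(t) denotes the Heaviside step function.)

F(ω) = \frac{75 i \omega}{- 25 \omega^{2} + 170 i \omega + 289}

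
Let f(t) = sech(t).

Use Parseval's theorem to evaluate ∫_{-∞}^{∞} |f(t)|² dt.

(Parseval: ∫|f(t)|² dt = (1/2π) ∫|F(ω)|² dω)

∫|f(t)|² dt = 2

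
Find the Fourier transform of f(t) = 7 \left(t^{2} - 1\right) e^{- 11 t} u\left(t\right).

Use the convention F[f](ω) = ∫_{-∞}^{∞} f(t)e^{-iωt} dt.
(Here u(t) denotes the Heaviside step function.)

F(ω) = \frac{7 \left(2 i \omega - \left(i \omega + 11\right)^{3} + 22\right)}{\left(i \omega + 11\right)^{4}}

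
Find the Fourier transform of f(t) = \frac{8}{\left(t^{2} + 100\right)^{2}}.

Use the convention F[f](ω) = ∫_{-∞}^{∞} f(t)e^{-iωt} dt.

F(ω) = \frac{\pi \left(10 \left|{\omega}\right| + 1\right) e^{- 10 \left|{\omega}\right|}}{250}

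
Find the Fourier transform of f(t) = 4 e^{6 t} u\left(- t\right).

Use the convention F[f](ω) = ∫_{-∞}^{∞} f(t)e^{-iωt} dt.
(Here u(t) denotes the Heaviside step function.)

F(ω) = - \frac{4}{i \omega - 6}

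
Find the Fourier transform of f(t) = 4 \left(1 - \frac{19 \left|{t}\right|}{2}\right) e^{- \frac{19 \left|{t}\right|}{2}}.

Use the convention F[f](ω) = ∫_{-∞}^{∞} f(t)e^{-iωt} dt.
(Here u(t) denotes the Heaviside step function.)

F(ω) = \frac{2432 \omega^{2}}{\left(4 \omega^{2} + 361\right)^{2}}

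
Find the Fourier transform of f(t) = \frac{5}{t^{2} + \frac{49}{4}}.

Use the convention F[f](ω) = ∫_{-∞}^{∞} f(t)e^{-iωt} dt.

F(ω) = \frac{10 \pi e^{- \frac{7 \left|{\omega}\right|}{2}}}{7}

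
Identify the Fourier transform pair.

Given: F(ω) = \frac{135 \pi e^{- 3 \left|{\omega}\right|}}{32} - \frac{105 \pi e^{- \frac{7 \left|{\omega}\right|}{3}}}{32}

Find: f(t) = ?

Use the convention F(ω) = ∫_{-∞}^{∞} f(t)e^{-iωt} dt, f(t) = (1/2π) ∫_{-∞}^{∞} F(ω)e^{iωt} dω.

f(t) = \frac{5 t^{2}}{\left(t^{2} + \frac{49}{9}\right) \left(t^{2} + 9\right)}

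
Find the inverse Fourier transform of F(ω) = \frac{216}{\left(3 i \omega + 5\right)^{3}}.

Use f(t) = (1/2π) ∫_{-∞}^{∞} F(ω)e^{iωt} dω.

f(t) = 4 t^{2} e^{- \frac{5 t}{3}} u\left(t\right)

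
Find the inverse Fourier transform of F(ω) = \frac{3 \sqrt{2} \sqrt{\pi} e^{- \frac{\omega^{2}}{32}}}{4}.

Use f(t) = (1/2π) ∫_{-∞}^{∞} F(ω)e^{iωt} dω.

f(t) = 3 e^{- 8 t^{2}}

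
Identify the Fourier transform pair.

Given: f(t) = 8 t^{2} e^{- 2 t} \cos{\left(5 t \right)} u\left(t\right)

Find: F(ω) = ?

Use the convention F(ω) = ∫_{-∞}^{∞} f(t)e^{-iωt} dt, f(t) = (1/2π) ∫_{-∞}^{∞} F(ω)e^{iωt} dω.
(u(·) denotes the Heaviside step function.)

F(ω) = \frac{16 \left(- 75 i \omega + \left(i \omega + 2\right)^{3} - 150\right)}{\left(\left(i \omega + 2\right)^{2} + 25\right)^{3}}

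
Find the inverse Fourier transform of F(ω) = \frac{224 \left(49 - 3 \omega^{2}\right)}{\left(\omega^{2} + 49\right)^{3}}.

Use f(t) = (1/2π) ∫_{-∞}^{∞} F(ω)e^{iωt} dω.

f(t) = 8 t^{2} e^{- 7 \left|{t}\right|}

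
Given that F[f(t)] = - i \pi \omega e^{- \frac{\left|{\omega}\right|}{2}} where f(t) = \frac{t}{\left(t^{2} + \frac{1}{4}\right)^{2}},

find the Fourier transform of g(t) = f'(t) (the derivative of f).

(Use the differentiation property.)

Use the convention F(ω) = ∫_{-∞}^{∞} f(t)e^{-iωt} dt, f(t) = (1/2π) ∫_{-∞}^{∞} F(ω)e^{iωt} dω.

F[g](ω) = \pi \omega^{2} e^{- \frac{\left|{\omega}\right|}{2}}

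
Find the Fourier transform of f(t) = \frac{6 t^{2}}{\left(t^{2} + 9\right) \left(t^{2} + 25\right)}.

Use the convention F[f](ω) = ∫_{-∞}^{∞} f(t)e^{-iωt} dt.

F(ω) = \frac{3 \pi \left(5 - 3 e^{2 \left|{\omega}\right|}\right) e^{- 5 \left|{\omega}\right|}}{8}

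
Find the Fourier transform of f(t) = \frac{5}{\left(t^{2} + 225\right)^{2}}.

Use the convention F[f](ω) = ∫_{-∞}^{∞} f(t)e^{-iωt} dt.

F(ω) = \frac{\pi \left(15 \left|{\omega}\right| + 1\right) e^{- 15 \left|{\omega}\right|}}{1350}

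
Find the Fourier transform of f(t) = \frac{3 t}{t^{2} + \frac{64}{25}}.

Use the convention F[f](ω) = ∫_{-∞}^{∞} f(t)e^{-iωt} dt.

F(ω) = - 3 i \pi e^{- \frac{8 \left|{\omega}\right|}{5}} \operatorname{sign}{\left(\omega \right)}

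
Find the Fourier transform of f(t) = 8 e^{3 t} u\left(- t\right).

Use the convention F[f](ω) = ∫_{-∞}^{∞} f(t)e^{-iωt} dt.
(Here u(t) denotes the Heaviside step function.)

F(ω) = - \frac{8}{i \omega - 3}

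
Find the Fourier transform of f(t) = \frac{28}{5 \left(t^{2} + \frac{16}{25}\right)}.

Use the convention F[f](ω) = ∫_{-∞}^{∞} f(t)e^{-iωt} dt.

F(ω) = 7 \pi e^{- \frac{4 \left|{\omega}\right|}{5}}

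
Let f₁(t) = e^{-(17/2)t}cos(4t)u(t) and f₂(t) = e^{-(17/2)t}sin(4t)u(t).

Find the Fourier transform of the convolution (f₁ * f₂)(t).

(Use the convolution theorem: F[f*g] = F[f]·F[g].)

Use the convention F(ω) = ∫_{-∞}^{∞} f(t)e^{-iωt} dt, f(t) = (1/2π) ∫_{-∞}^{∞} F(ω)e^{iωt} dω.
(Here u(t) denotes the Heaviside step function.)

F[f₁*f₂](ω) = \frac{32 \left(2 i \omega + 17\right)}{\left(\left(2 i \omega + 17\right)^{2} + 64\right)^{2}}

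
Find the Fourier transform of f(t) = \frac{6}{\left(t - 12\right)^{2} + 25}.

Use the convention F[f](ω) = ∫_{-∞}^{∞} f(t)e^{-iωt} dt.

F(ω) = \frac{6 \pi e^{- 12 i \omega - 5 \left|{\omega}\right|}}{5}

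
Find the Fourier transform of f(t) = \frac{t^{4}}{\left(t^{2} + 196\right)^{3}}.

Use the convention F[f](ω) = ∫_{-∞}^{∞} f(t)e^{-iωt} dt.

F(ω) = \frac{\pi \left(196 \omega^{2} - 70 \left|{\omega}\right| + 3\right) e^{- 14 \left|{\omega}\right|}}{112}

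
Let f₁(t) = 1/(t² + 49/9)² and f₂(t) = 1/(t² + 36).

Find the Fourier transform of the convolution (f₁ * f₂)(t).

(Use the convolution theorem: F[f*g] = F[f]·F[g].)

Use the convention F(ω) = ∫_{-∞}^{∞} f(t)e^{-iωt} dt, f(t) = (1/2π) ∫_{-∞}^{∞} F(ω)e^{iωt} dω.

F[f₁*f₂](ω) = \frac{3 \pi^{2} \left(7 \left|{\omega}\right| + 3\right) e^{- \frac{25 \left|{\omega}\right|}{3}}}{1372}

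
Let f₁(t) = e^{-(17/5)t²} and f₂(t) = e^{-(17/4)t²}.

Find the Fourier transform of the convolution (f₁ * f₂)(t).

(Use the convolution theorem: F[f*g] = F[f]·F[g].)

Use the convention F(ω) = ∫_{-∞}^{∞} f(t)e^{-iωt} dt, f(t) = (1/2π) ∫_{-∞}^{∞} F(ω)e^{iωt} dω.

F[f₁*f₂](ω) = \frac{2 \sqrt{5} \pi e^{- \frac{9 \omega^{2}}{68}}}{17}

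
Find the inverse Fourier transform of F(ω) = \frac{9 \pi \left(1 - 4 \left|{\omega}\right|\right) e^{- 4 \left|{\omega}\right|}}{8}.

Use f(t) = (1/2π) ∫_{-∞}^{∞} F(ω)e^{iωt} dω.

f(t) = \frac{9 t^{2}}{\left(t^{2} + 16\right)^{2}}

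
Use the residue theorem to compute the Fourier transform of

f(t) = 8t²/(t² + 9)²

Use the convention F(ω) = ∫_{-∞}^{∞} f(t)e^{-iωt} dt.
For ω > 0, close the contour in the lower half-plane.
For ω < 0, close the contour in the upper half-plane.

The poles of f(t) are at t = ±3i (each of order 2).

Let g(z) = f(z)e^{-iωz}; for large |z| the factor e^{-iωz} decays in the lower half-plane when ω > 0 and in the upper half-plane when ω < 0.

Case ω > 0 (lower half-plane, clockwise contour ⇒ F(ω) = -2πi·ΣRes):
  Res_{z = - 3 i} g(z) = i \left(\frac{2}{3} - 2 \omega\right) e^{- 3 \omega} (pole of order 2)
  F(ω) = -2πi·ΣRes = \frac{4 \pi \left(1 - 3 \omega\right) e^{- 3 \omega}}{3}

Case ω < 0 (upper half-plane, counterclockwise contour ⇒ F(ω) = +2πi·ΣRes):
  Res_{z = 3 i} g(z) = i \left(- 2 \omega - \frac{2}{3}\right) e^{3 \omega} (pole of order 2)
  F(ω) = 2πi·ΣRes = \frac{4 \pi \left(3 \omega + 1\right) e^{3 \omega}}{3}

Both cases combine into a single formula in |ω|:

F(ω) = \frac{4 \pi \left(1 - 3 \left|{\omega}\right|\right) e^{- 3 \left|{\omega}\right|}}{3}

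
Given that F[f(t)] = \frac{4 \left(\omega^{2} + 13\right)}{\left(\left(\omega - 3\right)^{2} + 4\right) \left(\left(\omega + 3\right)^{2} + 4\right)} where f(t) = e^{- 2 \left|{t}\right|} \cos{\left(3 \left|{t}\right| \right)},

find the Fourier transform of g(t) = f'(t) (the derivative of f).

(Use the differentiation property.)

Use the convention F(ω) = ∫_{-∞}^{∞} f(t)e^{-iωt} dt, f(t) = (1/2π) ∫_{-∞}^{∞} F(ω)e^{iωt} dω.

F[g](ω) = \frac{4 i \omega \left(\omega^{2} + 13\right)}{\omega^{4} - 10 \omega^{2} + 169}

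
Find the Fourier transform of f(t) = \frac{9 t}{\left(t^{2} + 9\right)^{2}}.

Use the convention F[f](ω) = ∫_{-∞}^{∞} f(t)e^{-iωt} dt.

F(ω) = - \frac{3 i \pi \omega e^{- 3 \left|{\omega}\right|}}{2}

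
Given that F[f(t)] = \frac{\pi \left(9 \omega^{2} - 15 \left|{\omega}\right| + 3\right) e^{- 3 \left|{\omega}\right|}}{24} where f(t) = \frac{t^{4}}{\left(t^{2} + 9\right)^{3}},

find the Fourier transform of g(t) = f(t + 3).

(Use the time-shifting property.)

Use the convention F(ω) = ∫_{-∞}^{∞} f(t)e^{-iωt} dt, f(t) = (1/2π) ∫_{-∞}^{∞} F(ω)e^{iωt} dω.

F[g](ω) = \frac{\pi \left(3 \omega^{2} - 5 \left|{\omega}\right| + 1\right) e^{3 i \omega - 3 \left|{\omega}\right|}}{8}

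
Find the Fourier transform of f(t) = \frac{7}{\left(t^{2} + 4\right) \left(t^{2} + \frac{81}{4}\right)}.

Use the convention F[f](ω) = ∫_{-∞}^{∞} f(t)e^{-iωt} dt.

F(ω) = \frac{14 \pi e^{- 2 \left|{\omega}\right|}}{65} - \frac{56 \pi e^{- \frac{9 \left|{\omega}\right|}{2}}}{585}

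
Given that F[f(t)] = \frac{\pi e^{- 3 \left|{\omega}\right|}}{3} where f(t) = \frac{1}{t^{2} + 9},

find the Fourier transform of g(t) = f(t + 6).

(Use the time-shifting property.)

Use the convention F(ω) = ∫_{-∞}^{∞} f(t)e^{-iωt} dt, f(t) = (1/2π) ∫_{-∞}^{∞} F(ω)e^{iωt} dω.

F[g](ω) = \frac{\pi e^{6 i \omega - 3 \left|{\omega}\right|}}{3}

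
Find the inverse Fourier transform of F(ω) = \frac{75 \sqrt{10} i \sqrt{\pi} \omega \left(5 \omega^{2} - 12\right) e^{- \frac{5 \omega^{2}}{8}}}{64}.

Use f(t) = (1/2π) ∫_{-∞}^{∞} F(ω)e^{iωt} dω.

f(t) = 6 t^{3} e^{- \frac{2 t^{2}}{5}}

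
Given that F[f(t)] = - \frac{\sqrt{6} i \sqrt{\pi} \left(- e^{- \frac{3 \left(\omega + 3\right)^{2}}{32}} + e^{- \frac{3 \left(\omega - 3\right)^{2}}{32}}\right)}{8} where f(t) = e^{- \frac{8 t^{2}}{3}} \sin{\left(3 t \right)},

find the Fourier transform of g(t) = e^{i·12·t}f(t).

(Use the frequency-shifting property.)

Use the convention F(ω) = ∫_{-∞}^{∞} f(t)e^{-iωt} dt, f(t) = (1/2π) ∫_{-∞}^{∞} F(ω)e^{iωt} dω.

F[g](ω) = \frac{\sqrt{6} i \sqrt{\pi} \left(- e^{\frac{9 \omega}{8}} + e^{\frac{27}{2}}\right) e^{- \frac{3 \omega^{2}}{32} + \frac{27 \omega}{16} - \frac{675}{32}}}{8}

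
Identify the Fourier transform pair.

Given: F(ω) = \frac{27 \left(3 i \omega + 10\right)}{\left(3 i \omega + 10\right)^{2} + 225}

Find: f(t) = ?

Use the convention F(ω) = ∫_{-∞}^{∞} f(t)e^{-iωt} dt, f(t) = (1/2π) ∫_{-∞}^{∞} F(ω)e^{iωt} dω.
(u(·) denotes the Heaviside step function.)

f(t) = 9 e^{- \frac{10 t}{3}} \cos{\left(5 t \right)} u\left(t\right)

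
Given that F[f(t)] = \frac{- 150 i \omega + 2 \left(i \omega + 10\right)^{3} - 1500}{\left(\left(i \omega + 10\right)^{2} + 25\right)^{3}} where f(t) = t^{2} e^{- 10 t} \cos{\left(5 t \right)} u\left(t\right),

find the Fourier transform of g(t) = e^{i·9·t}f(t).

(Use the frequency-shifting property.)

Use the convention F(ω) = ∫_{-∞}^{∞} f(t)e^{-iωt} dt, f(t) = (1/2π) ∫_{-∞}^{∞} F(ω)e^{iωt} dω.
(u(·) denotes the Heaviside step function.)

F[g](ω) = \frac{2 \left(75 i \left(9 - \omega\right) + \left(i \left(\omega - 9\right) + 10\right)^{3} - 750\right)}{\left(\left(i \left(\omega - 9\right) + 10\right)^{2} + 25\right)^{3}}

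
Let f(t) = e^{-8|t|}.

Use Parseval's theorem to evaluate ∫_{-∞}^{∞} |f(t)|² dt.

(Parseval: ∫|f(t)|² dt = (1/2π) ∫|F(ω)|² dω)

∫|f(t)|² dt = \frac{1}{8}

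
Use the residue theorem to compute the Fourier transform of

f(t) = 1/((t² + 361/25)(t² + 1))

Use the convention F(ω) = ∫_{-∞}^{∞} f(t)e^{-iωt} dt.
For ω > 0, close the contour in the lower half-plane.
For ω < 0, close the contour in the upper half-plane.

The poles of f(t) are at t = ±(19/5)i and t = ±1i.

Let g(z) = f(z)e^{-iωz}; for large |z| the factor e^{-iωz} decays in the lower half-plane when ω > 0 and in the upper half-plane when ω < 0.

Case ω > 0 (lower half-plane, clockwise contour ⇒ F(ω) = -2πi·ΣRes):
  Res_{z = - \frac{19 i}{5}} g(z) = - \frac{125 i e^{- \frac{19 \omega}{5}}}{12768}
  Res_{z = - i} g(z) = \frac{25 i e^{- \omega}}{672}
  F(ω) = -2πi·ΣRes = \frac{25 \pi e^{- \omega}}{336} - \frac{125 \pi e^{- \frac{19 \omega}{5}}}{6384}

Case ω < 0 (upper half-plane, counterclockwise contour ⇒ F(ω) = +2πi·ΣRes):
  Res_{z = \frac{19 i}{5}} g(z) = \frac{125 i e^{\frac{19 \omega}{5}}}{12768}
  Res_{z = i} g(z) = - \frac{25 i e^{\omega}}{672}
  F(ω) = 2πi·ΣRes = \frac{25 \pi \left(- 5 e^{\frac{19 \omega}{5}} + 19 e^{\omega}\right)}{6384}

Both cases combine into a single formula in |ω|:

F(ω) = \frac{25 \pi e^{- \left|{\omega}\right|}}{336} - \frac{125 \pi e^{- \frac{19 \left|{\omega}\right|}{5}}}{6384}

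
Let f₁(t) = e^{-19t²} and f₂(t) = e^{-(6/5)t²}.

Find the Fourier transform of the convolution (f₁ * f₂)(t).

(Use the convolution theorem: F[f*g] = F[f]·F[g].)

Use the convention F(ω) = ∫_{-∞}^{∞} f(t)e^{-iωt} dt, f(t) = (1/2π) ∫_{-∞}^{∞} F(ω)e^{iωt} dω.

F[f₁*f₂](ω) = \frac{\sqrt{570} \pi e^{- \frac{101 \omega^{2}}{456}}}{114}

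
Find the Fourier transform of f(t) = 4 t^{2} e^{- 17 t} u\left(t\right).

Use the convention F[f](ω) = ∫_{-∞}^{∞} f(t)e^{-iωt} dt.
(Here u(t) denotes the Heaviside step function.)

F(ω) = \frac{8}{\left(i \omega + 17\right)^{3}}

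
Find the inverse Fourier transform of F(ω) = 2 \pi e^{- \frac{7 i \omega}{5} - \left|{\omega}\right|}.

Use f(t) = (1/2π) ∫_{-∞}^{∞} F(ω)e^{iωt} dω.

f(t) = \frac{2}{\left(t - \frac{7}{5}\right)^{2} + 1}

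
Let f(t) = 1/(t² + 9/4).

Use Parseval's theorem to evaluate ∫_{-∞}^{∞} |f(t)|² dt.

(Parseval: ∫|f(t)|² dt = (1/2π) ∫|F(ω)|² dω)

∫|f(t)|² dt = \frac{4 \pi}{27}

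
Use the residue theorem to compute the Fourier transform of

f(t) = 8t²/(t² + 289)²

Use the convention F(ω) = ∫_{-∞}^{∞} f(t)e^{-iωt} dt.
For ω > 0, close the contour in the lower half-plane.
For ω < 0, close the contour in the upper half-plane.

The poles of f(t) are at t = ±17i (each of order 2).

Let g(z) = f(z)e^{-iωz}; for large |z| the factor e^{-iωz} decays in the lower half-plane when ω > 0 and in the upper half-plane when ω < 0.

Case ω > 0 (lower half-plane, clockwise contour ⇒ F(ω) = -2πi·ΣRes):
  Res_{z = - 17 i} g(z) = i \left(\frac{2}{17} - 2 \omega\right) e^{- 17 \omega} (pole of order 2)
  F(ω) = -2πi·ΣRes = \frac{4 \pi \left(1 - 17 \omega\right) e^{- 17 \omega}}{17}

Case ω < 0 (upper half-plane, counterclockwise contour ⇒ F(ω) = +2πi·ΣRes):
  Res_{z = 17 i} g(z) = i \left(- 2 \omega - \frac{2}{17}\right) e^{17 \omega} (pole of order 2)
  F(ω) = 2πi·ΣRes = \frac{4 \pi \left(17 \omega + 1\right) e^{17 \omega}}{17}

Both cases combine into a single formula in |ω|:

F(ω) = \frac{4 \pi \left(1 - 17 \left|{\omega}\right|\right) e^{- 17 \left|{\omega}\right|}}{17}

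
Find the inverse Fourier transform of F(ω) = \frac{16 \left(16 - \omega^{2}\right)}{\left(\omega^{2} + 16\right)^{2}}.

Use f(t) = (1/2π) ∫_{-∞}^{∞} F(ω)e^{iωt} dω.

f(t) = 8 e^{- 4 \left|{t}\right|} \left|{t}\right|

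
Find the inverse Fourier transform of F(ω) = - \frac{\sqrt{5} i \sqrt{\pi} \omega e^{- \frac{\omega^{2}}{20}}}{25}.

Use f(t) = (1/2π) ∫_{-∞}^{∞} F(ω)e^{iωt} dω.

f(t) = 2 t e^{- 5 t^{2}}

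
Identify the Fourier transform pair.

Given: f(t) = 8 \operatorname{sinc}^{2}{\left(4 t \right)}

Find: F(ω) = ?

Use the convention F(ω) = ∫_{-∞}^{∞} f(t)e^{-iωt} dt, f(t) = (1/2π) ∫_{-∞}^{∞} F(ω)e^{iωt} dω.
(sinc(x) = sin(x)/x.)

F(ω) = \begin{cases} \frac{\pi \left(8 - \left|{\omega}\right|\right)}{4} & \text{for}\: \omega > -8 \wedge \omega < 8 \\0 & \text{otherwise} \end{cases}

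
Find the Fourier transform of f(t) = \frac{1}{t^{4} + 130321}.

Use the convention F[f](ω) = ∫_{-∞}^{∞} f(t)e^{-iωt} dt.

F(ω) = \frac{\pi e^{- \frac{19 \sqrt{2} \left|{\omega}\right|}{2}} \sin{\left(\frac{19 \sqrt{2} \left|{\omega}\right|}{2} + \frac{\pi}{4} \right)}}{6859}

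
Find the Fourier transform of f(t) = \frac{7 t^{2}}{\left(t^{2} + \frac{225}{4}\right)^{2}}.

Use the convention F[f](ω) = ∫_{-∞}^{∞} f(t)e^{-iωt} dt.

F(ω) = \frac{7 \pi \left(2 - 15 \left|{\omega}\right|\right) e^{- \frac{15 \left|{\omega}\right|}{2}}}{30}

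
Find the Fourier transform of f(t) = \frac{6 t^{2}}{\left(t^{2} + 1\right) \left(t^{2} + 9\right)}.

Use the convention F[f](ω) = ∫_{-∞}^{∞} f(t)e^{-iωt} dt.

F(ω) = \frac{3 \pi \left(3 - e^{2 \left|{\omega}\right|}\right) e^{- 3 \left|{\omega}\right|}}{4}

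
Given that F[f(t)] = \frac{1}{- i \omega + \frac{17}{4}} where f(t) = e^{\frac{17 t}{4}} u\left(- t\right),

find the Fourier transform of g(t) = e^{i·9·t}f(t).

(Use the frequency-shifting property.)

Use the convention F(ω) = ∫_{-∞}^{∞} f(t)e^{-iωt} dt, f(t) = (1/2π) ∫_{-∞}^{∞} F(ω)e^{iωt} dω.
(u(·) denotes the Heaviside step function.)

F[g](ω) = - \frac{4}{4 i \left(\omega - 9\right) - 17}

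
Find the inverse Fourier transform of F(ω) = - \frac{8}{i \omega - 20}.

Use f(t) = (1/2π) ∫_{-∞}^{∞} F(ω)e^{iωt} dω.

f(t) = 8 e^{20 t} u\left(- t\right)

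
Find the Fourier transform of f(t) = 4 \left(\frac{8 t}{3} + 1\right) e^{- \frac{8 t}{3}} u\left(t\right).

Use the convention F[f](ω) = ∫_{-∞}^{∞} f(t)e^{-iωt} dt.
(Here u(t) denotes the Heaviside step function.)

F(ω) = \frac{12 \left(- 3 i \omega - 16\right)}{9 \omega^{2} - 48 i \omega - 64}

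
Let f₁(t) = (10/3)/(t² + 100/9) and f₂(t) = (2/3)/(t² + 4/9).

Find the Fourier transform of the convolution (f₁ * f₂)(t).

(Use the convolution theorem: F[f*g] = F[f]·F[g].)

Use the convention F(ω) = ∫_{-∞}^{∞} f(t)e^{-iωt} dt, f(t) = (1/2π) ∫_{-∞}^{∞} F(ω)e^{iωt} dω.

F[f₁*f₂](ω) = \pi^{2} e^{- 4 \left|{\omega}\right|}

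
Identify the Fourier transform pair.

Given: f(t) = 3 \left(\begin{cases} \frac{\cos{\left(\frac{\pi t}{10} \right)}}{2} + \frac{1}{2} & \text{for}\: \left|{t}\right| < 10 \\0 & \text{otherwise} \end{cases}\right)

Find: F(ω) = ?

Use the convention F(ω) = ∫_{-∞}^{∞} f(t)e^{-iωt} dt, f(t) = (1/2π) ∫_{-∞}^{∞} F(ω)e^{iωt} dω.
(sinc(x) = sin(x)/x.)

F(ω) = - \frac{30 \pi^{2} \operatorname{sinc}{\left(10 \omega \right)}}{100 \omega^{2} - \pi^{2}}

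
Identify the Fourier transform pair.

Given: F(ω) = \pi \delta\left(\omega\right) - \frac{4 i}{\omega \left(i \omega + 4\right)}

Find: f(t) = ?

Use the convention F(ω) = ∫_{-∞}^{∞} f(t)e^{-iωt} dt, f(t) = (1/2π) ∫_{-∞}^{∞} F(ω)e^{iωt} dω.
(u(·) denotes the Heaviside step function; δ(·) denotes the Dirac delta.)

f(t) = \left(1 - e^{- 4 t}\right) u\left(t\right)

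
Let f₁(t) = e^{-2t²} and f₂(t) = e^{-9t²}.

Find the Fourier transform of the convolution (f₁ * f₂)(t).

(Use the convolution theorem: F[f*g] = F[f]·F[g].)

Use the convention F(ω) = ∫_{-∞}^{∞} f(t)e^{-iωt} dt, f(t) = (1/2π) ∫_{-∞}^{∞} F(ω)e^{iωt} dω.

F[f₁*f₂](ω) = \frac{\sqrt{2} \pi e^{- \frac{11 \omega^{2}}{72}}}{6}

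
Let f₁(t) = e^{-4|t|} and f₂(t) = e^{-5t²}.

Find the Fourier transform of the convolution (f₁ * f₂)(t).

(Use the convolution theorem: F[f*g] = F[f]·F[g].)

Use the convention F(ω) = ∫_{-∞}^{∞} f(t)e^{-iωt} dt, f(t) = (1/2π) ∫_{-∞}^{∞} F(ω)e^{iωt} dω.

F[f₁*f₂](ω) = \frac{8 \sqrt{5} \sqrt{\pi} e^{- \frac{\omega^{2}}{20}}}{5 \left(\omega^{2} + 16\right)}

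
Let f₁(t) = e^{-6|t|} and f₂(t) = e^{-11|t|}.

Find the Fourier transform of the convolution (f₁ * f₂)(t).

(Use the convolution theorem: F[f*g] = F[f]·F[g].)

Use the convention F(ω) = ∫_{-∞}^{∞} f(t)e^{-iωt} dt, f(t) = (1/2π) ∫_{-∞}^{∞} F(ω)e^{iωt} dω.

F[f₁*f₂](ω) = \frac{264}{\left(\omega^{2} + 36\right) \left(\omega^{2} + 121\right)}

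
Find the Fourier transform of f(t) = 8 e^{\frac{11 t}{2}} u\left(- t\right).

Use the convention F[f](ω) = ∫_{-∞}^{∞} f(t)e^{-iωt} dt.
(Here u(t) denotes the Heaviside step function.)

F(ω) = - \frac{16}{2 i \omega - 11}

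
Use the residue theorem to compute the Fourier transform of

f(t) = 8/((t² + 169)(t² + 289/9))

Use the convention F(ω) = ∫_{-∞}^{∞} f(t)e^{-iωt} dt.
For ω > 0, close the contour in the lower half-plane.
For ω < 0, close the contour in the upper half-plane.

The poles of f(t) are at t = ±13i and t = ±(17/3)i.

Let g(z) = f(z)e^{-iωz}; for large |z| the factor e^{-iωz} decays in the lower half-plane when ω > 0 and in the upper half-plane when ω < 0.

Case ω > 0 (lower half-plane, clockwise contour ⇒ F(ω) = -2πi·ΣRes):
  Res_{z = - 13 i} g(z) = - \frac{9 i e^{- 13 \omega}}{4004}
  Res_{z = - \frac{17 i}{3}} g(z) = \frac{27 i e^{- \frac{17 \omega}{3}}}{5236}
  F(ω) = -2πi·ΣRes = - \frac{9 \pi e^{- 13 \omega}}{2002} + \frac{27 \pi e^{- \frac{17 \omega}{3}}}{2618}

Case ω < 0 (upper half-plane, counterclockwise contour ⇒ F(ω) = +2πi·ΣRes):
  Res_{z = 13 i} g(z) = \frac{9 i e^{13 \omega}}{4004}
  Res_{z = \frac{17 i}{3}} g(z) = - \frac{27 i e^{\frac{17 \omega}{3}}}{5236}
  F(ω) = 2πi·ΣRes = \frac{9 \pi \left(39 e^{\frac{17 \omega}{3}} - 17 e^{13 \omega}\right)}{34034}

Both cases combine into a single formula in |ω|:

F(ω) = - \frac{9 \pi e^{- 13 \left|{\omega}\right|}}{2002} + \frac{27 \pi e^{- \frac{17 \left|{\omega}\right|}{3}}}{2618}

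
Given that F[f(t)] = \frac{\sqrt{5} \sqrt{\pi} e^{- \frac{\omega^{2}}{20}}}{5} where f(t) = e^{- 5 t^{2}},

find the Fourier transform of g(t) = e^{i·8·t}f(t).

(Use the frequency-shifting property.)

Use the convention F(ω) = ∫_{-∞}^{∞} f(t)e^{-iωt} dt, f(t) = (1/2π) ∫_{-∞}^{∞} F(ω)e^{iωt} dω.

F[g](ω) = \frac{\sqrt{5} \sqrt{\pi} e^{- \frac{\left(\omega - 8\right)^{2}}{20}}}{5}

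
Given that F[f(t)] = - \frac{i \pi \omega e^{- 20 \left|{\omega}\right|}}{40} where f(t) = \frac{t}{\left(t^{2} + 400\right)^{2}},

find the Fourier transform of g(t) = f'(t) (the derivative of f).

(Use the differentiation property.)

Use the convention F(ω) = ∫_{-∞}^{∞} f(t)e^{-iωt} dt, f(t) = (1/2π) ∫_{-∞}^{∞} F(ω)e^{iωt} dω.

F[g](ω) = \frac{\pi \omega^{2} e^{- 20 \left|{\omega}\right|}}{40}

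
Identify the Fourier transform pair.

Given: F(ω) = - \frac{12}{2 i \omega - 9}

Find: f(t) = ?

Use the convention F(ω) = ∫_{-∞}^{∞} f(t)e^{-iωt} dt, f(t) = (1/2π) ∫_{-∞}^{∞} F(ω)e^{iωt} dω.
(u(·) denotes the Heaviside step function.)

f(t) = 6 e^{\frac{9 t}{2}} u\left(- t\right)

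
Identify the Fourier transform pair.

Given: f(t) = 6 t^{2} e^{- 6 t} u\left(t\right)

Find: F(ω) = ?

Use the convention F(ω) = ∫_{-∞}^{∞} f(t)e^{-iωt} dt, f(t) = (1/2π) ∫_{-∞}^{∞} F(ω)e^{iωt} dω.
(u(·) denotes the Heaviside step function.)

F(ω) = \frac{12}{\left(i \omega + 6\right)^{3}}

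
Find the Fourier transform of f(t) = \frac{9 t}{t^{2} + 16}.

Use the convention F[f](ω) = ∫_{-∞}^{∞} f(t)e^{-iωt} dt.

F(ω) = - 9 i \pi e^{- 4 \left|{\omega}\right|} \operatorname{sign}{\left(\omega \right)}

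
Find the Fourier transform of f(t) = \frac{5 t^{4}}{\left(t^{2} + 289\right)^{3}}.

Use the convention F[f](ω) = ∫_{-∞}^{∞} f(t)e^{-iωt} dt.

F(ω) = \frac{5 \pi \left(289 \omega^{2} - 85 \left|{\omega}\right| + 3\right) e^{- 17 \left|{\omega}\right|}}{136}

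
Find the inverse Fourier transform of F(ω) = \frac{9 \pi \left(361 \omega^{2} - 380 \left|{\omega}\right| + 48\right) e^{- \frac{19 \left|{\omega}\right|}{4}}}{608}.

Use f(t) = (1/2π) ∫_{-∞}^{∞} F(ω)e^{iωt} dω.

f(t) = \frac{9 t^{4}}{\left(t^{2} + \frac{361}{16}\right)^{3}}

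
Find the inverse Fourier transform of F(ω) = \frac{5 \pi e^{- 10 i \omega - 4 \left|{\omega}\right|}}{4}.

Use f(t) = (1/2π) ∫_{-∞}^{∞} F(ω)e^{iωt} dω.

f(t) = \frac{5}{\left(t - 10\right)^{2} + 16}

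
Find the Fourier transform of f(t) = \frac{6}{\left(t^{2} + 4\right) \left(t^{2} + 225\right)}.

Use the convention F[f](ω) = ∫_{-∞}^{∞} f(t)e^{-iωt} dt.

F(ω) = \frac{\pi \left(15 e^{13 \left|{\omega}\right|} - 2\right) e^{- 15 \left|{\omega}\right|}}{1105}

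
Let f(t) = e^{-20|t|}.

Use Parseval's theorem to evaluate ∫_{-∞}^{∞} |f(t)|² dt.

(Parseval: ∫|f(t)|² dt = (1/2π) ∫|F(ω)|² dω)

∫|f(t)|² dt = \frac{1}{20}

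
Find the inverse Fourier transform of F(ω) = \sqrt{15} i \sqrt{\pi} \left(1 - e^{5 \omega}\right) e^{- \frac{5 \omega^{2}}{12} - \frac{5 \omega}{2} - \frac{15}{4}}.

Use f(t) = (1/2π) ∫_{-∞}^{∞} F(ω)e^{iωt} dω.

f(t) = 6 e^{- \frac{3 t^{2}}{5}} \sin{\left(3 t \right)}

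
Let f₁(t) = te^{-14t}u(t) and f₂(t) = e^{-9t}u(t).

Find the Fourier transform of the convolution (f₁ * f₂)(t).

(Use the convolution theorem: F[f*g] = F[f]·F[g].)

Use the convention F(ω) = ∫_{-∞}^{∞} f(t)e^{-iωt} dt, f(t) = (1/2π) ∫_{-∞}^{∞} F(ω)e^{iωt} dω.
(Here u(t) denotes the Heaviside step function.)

F[f₁*f₂](ω) = \frac{1}{\left(i \omega + 9\right) \left(i \omega + 14\right)^{2}}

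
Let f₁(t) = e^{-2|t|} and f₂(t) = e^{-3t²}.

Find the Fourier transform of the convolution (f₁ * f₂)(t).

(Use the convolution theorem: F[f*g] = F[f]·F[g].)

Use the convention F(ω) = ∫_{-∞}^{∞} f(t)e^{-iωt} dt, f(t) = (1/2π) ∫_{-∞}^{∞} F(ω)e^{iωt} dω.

F[f₁*f₂](ω) = \frac{4 \sqrt{3} \sqrt{\pi} e^{- \frac{\omega^{2}}{12}}}{3 \left(\omega^{2} + 4\right)}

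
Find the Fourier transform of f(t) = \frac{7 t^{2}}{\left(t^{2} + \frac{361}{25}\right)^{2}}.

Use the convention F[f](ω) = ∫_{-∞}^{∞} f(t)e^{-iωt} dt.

F(ω) = \frac{7 \pi \left(5 - 19 \left|{\omega}\right|\right) e^{- \frac{19 \left|{\omega}\right|}{5}}}{38}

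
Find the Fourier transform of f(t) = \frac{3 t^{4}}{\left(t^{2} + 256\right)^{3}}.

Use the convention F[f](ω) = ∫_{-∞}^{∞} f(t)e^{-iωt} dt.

F(ω) = \frac{3 \pi \left(256 \omega^{2} - 80 \left|{\omega}\right| + 3\right) e^{- 16 \left|{\omega}\right|}}{128}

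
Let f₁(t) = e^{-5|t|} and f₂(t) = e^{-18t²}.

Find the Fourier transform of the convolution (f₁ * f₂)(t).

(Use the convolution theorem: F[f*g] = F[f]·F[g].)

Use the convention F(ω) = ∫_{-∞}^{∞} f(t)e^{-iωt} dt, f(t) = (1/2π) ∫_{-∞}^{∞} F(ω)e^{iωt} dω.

F[f₁*f₂](ω) = \frac{5 \sqrt{2} \sqrt{\pi} e^{- \frac{\omega^{2}}{72}}}{3 \left(\omega^{2} + 25\right)}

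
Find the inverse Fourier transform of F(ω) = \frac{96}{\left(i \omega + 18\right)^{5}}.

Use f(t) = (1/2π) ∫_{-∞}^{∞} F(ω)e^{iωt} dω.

f(t) = 4 t^{4} e^{- 18 t} u\left(t\right)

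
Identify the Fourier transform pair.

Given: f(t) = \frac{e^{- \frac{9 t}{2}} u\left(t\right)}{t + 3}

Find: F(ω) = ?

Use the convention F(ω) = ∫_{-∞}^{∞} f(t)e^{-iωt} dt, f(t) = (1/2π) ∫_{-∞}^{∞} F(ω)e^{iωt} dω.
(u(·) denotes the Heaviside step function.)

F(ω) = e^{3 i \omega + \frac{27}{2}} \operatorname{E}_{1}\left(3 i \omega + \frac{27}{2}\right)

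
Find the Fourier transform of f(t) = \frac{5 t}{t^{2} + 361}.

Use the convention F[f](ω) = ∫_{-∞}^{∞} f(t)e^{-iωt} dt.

F(ω) = - 5 i \pi e^{- 19 \left|{\omega}\right|} \operatorname{sign}{\left(\omega \right)}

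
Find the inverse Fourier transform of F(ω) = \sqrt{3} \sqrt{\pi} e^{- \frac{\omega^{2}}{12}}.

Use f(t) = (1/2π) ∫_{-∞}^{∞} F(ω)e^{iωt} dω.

f(t) = 3 e^{- 3 t^{2}}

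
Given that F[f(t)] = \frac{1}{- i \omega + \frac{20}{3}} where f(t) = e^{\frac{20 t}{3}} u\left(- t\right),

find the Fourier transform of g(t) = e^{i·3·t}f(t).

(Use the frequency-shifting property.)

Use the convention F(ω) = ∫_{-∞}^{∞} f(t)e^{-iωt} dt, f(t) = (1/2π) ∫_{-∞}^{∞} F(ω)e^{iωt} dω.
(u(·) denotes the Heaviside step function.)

F[g](ω) = - \frac{3}{3 i \left(\omega - 3\right) - 20}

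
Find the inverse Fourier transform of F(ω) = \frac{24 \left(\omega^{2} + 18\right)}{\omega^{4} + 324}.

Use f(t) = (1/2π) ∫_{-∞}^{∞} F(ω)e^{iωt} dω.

f(t) = 4 e^{- 3 \left|{t}\right|} \cos{\left(3 \left|{t}\right| \right)}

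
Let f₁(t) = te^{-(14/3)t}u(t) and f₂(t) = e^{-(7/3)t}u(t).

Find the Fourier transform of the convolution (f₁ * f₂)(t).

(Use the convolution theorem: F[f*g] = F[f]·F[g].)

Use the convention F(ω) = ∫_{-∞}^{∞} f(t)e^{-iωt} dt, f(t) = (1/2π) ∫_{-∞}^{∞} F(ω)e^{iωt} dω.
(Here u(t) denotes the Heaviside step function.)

F[f₁*f₂](ω) = \frac{27}{\left(3 i \omega + 7\right) \left(3 i \omega + 14\right)^{2}}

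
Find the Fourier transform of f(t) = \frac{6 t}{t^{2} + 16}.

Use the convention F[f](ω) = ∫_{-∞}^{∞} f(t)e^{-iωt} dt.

F(ω) = - 6 i \pi e^{- 4 \left|{\omega}\right|} \operatorname{sign}{\left(\omega \right)}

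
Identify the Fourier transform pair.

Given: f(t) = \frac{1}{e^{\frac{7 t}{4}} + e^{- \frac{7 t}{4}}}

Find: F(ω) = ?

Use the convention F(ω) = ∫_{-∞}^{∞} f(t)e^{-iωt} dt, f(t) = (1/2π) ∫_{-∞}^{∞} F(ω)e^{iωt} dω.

F(ω) = \frac{2 \pi}{7 \cosh{\left(\frac{2 \pi \omega}{7} \right)}}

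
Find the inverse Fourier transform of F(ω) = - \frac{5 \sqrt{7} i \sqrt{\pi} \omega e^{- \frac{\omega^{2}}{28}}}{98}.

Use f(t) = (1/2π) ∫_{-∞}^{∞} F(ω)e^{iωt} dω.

f(t) = 5 t e^{- 7 t^{2}}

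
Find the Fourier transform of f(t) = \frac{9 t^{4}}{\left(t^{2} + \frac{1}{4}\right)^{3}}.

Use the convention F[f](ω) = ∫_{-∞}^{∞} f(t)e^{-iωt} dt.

F(ω) = \frac{9 \pi \left(\omega^{2} - 10 \left|{\omega}\right| + 12\right) e^{- \frac{\left|{\omega}\right|}{2}}}{16}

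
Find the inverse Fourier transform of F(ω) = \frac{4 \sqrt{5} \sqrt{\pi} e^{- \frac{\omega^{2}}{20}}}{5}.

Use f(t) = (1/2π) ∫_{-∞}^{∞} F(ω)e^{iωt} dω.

f(t) = 4 e^{- 5 t^{2}}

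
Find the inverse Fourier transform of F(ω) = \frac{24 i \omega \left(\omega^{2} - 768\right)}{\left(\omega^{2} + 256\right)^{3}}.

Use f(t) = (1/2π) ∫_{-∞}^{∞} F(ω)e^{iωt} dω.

f(t) = 6 t e^{- 16 \left|{t}\right|} \left|{t}\right|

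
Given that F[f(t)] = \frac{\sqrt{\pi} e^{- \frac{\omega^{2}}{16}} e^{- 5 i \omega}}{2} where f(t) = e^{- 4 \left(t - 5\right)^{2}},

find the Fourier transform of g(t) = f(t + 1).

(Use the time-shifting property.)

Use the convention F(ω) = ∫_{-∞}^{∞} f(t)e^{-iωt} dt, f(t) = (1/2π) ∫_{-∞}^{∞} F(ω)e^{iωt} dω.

F[g](ω) = \frac{\sqrt{\pi} e^{- \frac{\omega \left(\omega + 64 i\right)}{16}}}{2}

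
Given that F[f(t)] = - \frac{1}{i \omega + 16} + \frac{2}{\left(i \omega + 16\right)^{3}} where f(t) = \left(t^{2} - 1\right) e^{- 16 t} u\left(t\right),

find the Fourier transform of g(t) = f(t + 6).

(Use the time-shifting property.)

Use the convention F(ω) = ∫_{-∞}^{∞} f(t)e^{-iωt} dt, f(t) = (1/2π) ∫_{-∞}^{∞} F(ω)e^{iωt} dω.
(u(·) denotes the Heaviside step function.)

F[g](ω) = \frac{\left(2 i \omega - \left(i \omega + 16\right)^{3} + 32\right) e^{6 i \omega}}{\left(i \omega + 16\right)^{4}}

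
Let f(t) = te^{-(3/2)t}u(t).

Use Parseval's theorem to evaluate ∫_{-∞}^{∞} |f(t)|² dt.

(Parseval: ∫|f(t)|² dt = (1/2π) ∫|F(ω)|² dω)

∫|f(t)|² dt = \frac{2}{27}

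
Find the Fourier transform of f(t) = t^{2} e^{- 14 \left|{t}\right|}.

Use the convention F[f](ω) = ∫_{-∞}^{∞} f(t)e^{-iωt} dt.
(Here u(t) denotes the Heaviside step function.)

F(ω) = \frac{56 \left(196 - 3 \omega^{2}\right)}{\left(\omega^{2} + 196\right)^{3}}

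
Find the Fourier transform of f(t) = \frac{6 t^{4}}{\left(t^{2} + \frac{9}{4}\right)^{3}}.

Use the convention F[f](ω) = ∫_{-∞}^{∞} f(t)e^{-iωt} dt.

F(ω) = \frac{3 \pi \left(3 \omega^{2} - 10 \left|{\omega}\right| + 4\right) e^{- \frac{3 \left|{\omega}\right|}{2}}}{8}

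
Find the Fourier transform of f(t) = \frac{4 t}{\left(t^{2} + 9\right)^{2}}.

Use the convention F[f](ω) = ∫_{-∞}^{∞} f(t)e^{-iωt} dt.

F(ω) = - \frac{2 i \pi \omega e^{- 3 \left|{\omega}\right|}}{3}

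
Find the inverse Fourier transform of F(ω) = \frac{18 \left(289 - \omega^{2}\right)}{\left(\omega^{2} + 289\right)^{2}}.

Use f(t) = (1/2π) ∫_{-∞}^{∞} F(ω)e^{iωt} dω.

f(t) = 9 e^{- 17 \left|{t}\right|} \left|{t}\right|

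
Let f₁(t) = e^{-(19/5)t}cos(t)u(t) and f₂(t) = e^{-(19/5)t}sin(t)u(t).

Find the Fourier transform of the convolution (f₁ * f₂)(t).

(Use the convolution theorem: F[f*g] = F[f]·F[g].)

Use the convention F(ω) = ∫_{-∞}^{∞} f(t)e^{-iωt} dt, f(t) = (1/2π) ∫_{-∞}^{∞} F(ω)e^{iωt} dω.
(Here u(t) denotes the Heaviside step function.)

F[f₁*f₂](ω) = \frac{125 \left(5 i \omega + 19\right)}{\left(\left(5 i \omega + 19\right)^{2} + 25\right)^{2}}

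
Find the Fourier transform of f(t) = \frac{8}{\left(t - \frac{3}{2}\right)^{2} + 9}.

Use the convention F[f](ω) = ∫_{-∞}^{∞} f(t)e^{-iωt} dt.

F(ω) = \frac{8 \pi e^{- \frac{3 i \omega}{2} - 3 \left|{\omega}\right|}}{3}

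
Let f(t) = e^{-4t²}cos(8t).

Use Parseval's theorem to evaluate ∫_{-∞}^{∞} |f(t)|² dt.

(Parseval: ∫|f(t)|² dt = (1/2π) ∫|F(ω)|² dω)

∫|f(t)|² dt = \frac{\sqrt{2} \sqrt{\pi} \left(1 + e^{8}\right)}{8 e^{8}}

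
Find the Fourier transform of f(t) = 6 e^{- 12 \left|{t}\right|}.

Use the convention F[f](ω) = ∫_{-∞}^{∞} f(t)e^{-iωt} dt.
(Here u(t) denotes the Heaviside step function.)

F(ω) = \frac{144}{\omega^{2} + 144}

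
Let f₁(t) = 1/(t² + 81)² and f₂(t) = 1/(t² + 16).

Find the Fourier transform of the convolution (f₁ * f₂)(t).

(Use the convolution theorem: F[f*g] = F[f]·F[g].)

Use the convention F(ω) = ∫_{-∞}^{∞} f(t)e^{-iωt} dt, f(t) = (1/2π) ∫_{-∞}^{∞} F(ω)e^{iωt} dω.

F[f₁*f₂](ω) = \frac{\pi^{2} \left(9 \left|{\omega}\right| + 1\right) e^{- 13 \left|{\omega}\right|}}{5832}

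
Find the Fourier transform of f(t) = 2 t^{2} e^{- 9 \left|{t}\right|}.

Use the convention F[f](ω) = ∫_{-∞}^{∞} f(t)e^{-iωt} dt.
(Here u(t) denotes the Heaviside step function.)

F(ω) = \frac{216 \left(27 - \omega^{2}\right)}{\left(\omega^{2} + 81\right)^{3}}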